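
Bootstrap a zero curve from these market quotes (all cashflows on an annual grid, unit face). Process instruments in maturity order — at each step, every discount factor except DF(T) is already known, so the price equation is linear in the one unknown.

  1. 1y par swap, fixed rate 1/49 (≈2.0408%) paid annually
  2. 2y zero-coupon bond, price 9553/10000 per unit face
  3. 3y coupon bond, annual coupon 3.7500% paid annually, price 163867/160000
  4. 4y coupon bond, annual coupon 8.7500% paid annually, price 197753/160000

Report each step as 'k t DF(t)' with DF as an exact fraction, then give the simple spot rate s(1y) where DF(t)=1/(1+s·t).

step 1 [1y] swap r/1=1/49: DF=(1 − 1/49·(0))/(1+1/49) = 49/50 ≈ 0.980000
step 2 [2y] zero: DF = P = 9553/10000 ≈ 0.955300
step 3 [3y] bond c/1=3/80: DF=(163867/160000 − 3/80·(0.980000+0.955300))/(1+3/80) = 2293/2500 ≈ 0.917200
step 4 [4y] bond c/1=7/80: DF=(197753/160000 − 7/80·(0.980000+0.955300+0.917200))/(1+7/80) = 907/1000 ≈ 0.907000

1 1 49/50
2 2 9553/10000
3 3 2293/2500
4 4 907/1000
s(1y) = (1/(49/50) − 1)/(1) = 1/49 ≈ 2.0408%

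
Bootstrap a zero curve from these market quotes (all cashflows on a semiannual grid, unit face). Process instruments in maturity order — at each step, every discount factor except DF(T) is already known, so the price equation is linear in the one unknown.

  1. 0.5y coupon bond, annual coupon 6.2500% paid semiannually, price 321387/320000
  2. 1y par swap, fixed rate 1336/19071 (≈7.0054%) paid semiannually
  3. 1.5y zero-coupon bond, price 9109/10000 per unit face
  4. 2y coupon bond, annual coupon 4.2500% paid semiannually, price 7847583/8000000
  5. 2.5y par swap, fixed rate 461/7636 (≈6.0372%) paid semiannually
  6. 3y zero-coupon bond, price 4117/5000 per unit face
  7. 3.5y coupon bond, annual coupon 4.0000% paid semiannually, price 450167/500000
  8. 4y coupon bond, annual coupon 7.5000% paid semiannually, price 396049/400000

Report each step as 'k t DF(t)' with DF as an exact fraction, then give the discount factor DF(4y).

step 1 [0.5y] bond c/2=1/32: DF=(321387/320000 − 1/32·(0))/(1+1/32) = 9739/10000 ≈ 0.973900
step 2 [1y] swap r/2=668/19071: DF=(1 − 668/19071·(0.973900))/(1+668/19071) = 2333/2500 ≈ 0.933200
step 3 [1.5y] zero: DF = P = 9109/10000 ≈ 0.910900
step 4 [2y] bond c/2=17/800: DF=(7847583/8000000 − 17/800·(0.973900+0.933200+0.910900))/(1+17/800) = 9019/10000 ≈ 0.901900
step 5 [2.5y] swap r/2=461/15272: DF=(1 − 461/15272·(0.973900+0.933200+0.910900+0.901900))/(1+461/15272) = 8617/10000 ≈ 0.861700
step 6 [3y] zero: DF = P = 4117/5000 ≈ 0.823400
step 7 [3.5y] bond c/2=1/50: DF=(450167/500000 − 1/50·(0.973900+0.933200+0.910900+0.901900+0.861700+0.823400))/(1+1/50) = 7767/10000 ≈ 0.776700
step 8 [4y] bond c/2=3/80: DF=(396049/400000 − 3/80·(0.973900+0.933200+0.910900+0.901900+0.861700+0.823400+0.776700))/(1+3/80) = 7309/10000 ≈ 0.730900

1 1/2 9739/10000
2 1 2333/2500
3 3/2 9109/10000
4 2 9019/10000
5 5/2 8617/10000
6 3 4117/5000
7 7/2 7767/10000
8 4 7309/10000
DF(4y) = 7309/10000 ≈ 0.730900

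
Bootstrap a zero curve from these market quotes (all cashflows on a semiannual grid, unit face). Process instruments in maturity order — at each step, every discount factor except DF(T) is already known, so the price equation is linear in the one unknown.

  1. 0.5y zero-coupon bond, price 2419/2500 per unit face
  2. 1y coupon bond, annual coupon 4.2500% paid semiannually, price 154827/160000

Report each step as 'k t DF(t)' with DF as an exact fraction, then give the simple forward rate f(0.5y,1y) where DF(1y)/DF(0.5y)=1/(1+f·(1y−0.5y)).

step 1 [0.5y] zero: DF = P = 2419/2500 ≈ 0.967600
step 2 [1y] bond c/2=17/800: DF=(154827/160000 − 17/800·(0.967600))/(1+17/800) = 4637/5000 ≈ 0.927400

1 1/2 2419/2500
2 1 4637/5000
f(0.5y,1y) = ((2419/2500)/(4637/5000) − 1)/(1/2) = 402/4637 ≈ 8.6694%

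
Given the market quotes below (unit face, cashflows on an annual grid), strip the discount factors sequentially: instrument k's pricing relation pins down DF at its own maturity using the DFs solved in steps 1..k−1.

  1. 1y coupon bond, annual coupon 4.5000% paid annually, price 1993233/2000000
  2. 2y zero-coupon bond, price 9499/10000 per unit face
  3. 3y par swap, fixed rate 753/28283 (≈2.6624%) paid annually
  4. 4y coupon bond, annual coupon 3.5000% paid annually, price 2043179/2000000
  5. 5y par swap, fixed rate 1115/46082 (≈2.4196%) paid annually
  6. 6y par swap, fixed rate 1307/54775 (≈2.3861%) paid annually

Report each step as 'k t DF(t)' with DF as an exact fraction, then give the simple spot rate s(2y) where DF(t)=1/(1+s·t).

1 1 9537/10000
2 2 9499/10000
3 3 9247/10000
4 4 4457/5000
5 5 1777/2000
6 6 8693/10000
s(2y) = (1/(9499/10000) − 1)/(2) = 501/18998 ≈ 2.6371%

step 1 [1y] bond c/1=9/200: DF=(1993233/2000000 − 9/200·(0))/(1+9/200) = 9537/10000 ≈ 0.953700
step 2 [2y] zero: DF = P = 9499/10000 ≈ 0.949900
step 3 [3y] swap r/1=753/28283: DF=(1 − 753/28283·(0.953700+0.949900))/(1+753/28283) = 9247/10000 ≈ 0.924700
step 4 [4y] bond c/1=7/200: DF=(2043179/2000000 − 7/200·(0.953700+0.949900+0.924700))/(1+7/200) = 4457/5000 ≈ 0.891400
step 5 [5y] swap r/1=1115/46082: DF=(1 − 1115/46082·(0.953700+0.949900+0.924700+0.891400))/(1+1115/46082) = 1777/2000 ≈ 0.888500
step 6 [6y] swap r/1=1307/54775: DF=(1 − 1307/54775·(0.953700+0.949900+0.924700+0.891400+0.888500))/(1+1307/54775) = 8693/10000 ≈ 0.869300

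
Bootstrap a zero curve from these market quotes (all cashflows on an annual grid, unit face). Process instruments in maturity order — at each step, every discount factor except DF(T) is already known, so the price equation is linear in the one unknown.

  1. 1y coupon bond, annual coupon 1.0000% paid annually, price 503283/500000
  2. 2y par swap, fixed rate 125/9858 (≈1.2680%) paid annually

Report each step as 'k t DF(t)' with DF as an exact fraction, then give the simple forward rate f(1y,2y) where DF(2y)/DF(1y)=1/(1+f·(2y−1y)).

1 1 4983/5000
2 2 39/40
f(1y,2y) = ((4983/5000)/(39/40) − 1)/(1) = 36/1625 ≈ 2.2154%

step 1 [1y] bond c/1=1/100: DF=(503283/500000 − 1/100·(0))/(1+1/100) = 4983/5000 ≈ 0.996600
step 2 [2y] swap r/1=125/9858: DF=(1 − 125/9858·(0.996600))/(1+125/9858) = 39/40 ≈ 0.975000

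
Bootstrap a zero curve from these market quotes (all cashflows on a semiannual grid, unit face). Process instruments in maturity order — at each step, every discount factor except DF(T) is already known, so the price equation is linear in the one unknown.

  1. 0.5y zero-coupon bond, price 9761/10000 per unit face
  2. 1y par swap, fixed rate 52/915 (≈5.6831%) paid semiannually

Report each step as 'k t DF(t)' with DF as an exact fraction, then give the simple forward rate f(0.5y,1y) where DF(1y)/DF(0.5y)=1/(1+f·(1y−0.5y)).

1 1/2 9761/10000
2 1 4727/5000
f(0.5y,1y) = ((9761/10000)/(4727/5000) − 1)/(1/2) = 307/4727 ≈ 6.4946%

step 1 [0.5y] zero: DF = P = 9761/10000 ≈ 0.976100
step 2 [1y] swap r/2=26/915: DF=(1 − 26/915·(0.976100))/(1+26/915) = 4727/5000 ≈ 0.945400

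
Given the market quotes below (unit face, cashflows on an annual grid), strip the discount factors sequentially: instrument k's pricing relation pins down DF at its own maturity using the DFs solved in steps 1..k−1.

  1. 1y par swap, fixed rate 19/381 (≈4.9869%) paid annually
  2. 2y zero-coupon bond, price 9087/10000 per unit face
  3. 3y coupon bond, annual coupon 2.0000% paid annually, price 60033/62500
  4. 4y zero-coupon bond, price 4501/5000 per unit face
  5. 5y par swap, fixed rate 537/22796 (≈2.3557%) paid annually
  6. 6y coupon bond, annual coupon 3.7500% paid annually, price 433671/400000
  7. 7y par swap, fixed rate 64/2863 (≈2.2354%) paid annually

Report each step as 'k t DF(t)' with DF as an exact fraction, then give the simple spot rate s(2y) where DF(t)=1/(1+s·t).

step 1 [1y] swap r/1=19/381: DF=(1 − 19/381·(0))/(1+19/381) = 381/400 ≈ 0.952500
step 2 [2y] zero: DF = P = 9087/10000 ≈ 0.908700
step 3 [3y] bond c/1=1/50: DF=(60033/62500 − 1/50·(0.952500+0.908700))/(1+1/50) = 2263/2500 ≈ 0.905200
step 4 [4y] zero: DF = P = 4501/5000 ≈ 0.900200
step 5 [5y] swap r/1=537/22796: DF=(1 − 537/22796·(0.952500+0.908700+0.905200+0.900200))/(1+537/22796) = 4463/5000 ≈ 0.892600
step 6 [6y] bond c/1=3/80: DF=(433671/400000 − 3/80·(0.952500+0.908700+0.905200+0.900200+0.892600))/(1+3/80) = 4401/5000 ≈ 0.880200
step 7 [7y] swap r/1=64/2863: DF=(1 − 64/2863·(0.952500+0.908700+0.905200+0.900200+0.892600+0.880200))/(1+64/2863) = 537/625 ≈ 0.859200

1 1 381/400
2 2 9087/10000
3 3 2263/2500
4 4 4501/5000
5 5 4463/5000
6 6 4401/5000
7 7 537/625
s(2y) = (1/(9087/10000) − 1)/(2) = 913/18174 ≈ 5.0237%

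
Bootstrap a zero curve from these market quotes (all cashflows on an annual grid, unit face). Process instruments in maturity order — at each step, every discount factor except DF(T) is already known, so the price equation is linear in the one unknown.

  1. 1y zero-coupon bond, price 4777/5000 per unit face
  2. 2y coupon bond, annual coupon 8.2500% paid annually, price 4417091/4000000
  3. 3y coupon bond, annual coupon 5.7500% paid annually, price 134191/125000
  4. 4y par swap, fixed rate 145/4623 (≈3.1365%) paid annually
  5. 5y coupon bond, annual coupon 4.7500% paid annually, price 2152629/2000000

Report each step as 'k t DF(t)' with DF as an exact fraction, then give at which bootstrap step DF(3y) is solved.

step 1 [1y] zero: DF = P = 4777/5000 ≈ 0.955400
step 2 [2y] bond c/1=33/400: DF=(4417091/4000000 − 33/400·(0.955400))/(1+33/400) = 9473/10000 ≈ 0.947300
step 3 [3y] bond c/1=23/400: DF=(134191/125000 − 23/400·(0.955400+0.947300))/(1+23/400) = 9117/10000 ≈ 0.911700
step 4 [4y] swap r/1=145/4623: DF=(1 − 145/4623·(0.955400+0.947300+0.911700))/(1+145/4623) = 221/250 ≈ 0.884000
step 5 [5y] bond c/1=19/400: DF=(2152629/2000000 − 19/400·(0.955400+0.947300+0.911700+0.884000))/(1+19/400) = 4299/5000 ≈ 0.859800

1 1 4777/5000
2 2 9473/10000
3 3 9117/10000
4 4 221/250
5 5 4299/5000
DF(3y) is solved at step 3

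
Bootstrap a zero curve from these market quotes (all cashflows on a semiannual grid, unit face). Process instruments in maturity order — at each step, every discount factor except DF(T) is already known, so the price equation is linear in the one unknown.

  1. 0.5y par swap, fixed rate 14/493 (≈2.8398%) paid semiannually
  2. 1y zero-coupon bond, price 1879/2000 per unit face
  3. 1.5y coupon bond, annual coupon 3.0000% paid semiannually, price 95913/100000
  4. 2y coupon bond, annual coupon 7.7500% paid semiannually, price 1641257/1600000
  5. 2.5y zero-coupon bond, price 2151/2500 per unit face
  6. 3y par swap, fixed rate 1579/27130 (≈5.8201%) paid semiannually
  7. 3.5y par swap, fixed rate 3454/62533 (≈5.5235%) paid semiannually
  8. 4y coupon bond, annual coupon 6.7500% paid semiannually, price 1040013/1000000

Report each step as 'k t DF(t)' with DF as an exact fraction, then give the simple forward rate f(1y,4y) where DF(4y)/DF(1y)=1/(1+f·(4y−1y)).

1 1/2 493/500
2 1 1879/2000
3 3/2 1833/2000
4 2 1763/2000
5 5/2 2151/2500
6 3 8421/10000
7 7/2 8273/10000
8 4 8019/10000
f(1y,4y) = ((1879/2000)/(8019/10000) − 1)/(3) = 1376/24057 ≈ 5.7197%

step 1 [0.5y] swap r/2=7/493: DF=(1 − 7/493·(0))/(1+7/493) = 493/500 ≈ 0.986000
step 2 [1y] zero: DF = P = 1879/2000 ≈ 0.939500
step 3 [1.5y] bond c/2=3/200: DF=(95913/100000 − 3/200·(0.986000+0.939500))/(1+3/200) = 1833/2000 ≈ 0.916500
step 4 [2y] bond c/2=31/800: DF=(1641257/1600000 − 31/800·(0.986000+0.939500+0.916500))/(1+31/800) = 1763/2000 ≈ 0.881500
step 5 [2.5y] zero: DF = P = 2151/2500 ≈ 0.860400
step 6 [3y] swap r/2=1579/54260: DF=(1 − 1579/54260·(0.986000+0.939500+0.916500+0.881500+0.860400))/(1+1579/54260) = 8421/10000 ≈ 0.842100
step 7 [3.5y] swap r/2=1727/62533: DF=(1 − 1727/62533·(0.986000+0.939500+0.916500+0.881500+0.860400+0.842100))/(1+1727/62533) = 8273/10000 ≈ 0.827300
step 8 [4y] bond c/2=27/800: DF=(1040013/1000000 − 27/800·(0.986000+0.939500+0.916500+0.881500+0.860400+0.842100+0.827300))/(1+27/800) = 8019/10000 ≈ 0.801900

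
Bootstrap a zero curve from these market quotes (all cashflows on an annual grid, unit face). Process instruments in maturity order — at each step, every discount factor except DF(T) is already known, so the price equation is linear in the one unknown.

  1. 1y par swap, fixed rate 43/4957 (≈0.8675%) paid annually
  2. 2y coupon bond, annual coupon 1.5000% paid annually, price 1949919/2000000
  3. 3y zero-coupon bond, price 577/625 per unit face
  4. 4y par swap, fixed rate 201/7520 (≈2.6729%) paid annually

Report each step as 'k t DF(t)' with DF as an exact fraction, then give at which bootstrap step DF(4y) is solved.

step 1 [1y] swap r/1=43/4957: DF=(1 − 43/4957·(0))/(1+43/4957) = 4957/5000 ≈ 0.991400
step 2 [2y] bond c/1=3/200: DF=(1949919/2000000 − 3/200·(0.991400))/(1+3/200) = 9459/10000 ≈ 0.945900
step 3 [3y] zero: DF = P = 577/625 ≈ 0.923200
step 4 [4y] swap r/1=201/7520: DF=(1 − 201/7520·(0.991400+0.945900+0.923200))/(1+201/7520) = 1799/2000 ≈ 0.899500

1 1 4957/5000
2 2 9459/10000
3 3 577/625
4 4 1799/2000
DF(4y) is solved at step 4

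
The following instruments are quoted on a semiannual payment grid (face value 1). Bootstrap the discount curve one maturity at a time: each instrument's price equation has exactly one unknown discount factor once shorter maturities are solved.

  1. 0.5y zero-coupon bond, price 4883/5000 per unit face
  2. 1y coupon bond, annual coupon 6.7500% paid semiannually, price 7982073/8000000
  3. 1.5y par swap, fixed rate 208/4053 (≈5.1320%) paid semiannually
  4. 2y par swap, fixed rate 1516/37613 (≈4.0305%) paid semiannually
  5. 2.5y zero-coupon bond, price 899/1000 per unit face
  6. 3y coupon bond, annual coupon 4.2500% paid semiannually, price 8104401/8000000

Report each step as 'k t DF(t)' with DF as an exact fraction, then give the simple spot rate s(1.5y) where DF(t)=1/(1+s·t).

1 1/2 4883/5000
2 1 9333/10000
3 3/2 1159/1250
4 2 4621/5000
5 5/2 899/1000
6 3 179/200
s(1.5y) = (1/(1159/1250) − 1)/(3/2) = 182/3477 ≈ 5.2344%

step 1 [0.5y] zero: DF = P = 4883/5000 ≈ 0.976600
step 2 [1y] bond c/2=27/800: DF=(7982073/8000000 − 27/800·(0.976600))/(1+27/800) = 9333/10000 ≈ 0.933300
step 3 [1.5y] swap r/2=104/4053: DF=(1 − 104/4053·(0.976600+0.933300))/(1+104/4053) = 1159/1250 ≈ 0.927200
step 4 [2y] swap r/2=758/37613: DF=(1 − 758/37613·(0.976600+0.933300+0.927200))/(1+758/37613) = 4621/5000 ≈ 0.924200
step 5 [2.5y] zero: DF = P = 899/1000 ≈ 0.899000
step 6 [3y] bond c/2=17/800: DF=(8104401/8000000 − 17/800·(0.976600+0.933300+0.927200+0.924200+0.899000))/(1+17/800) = 179/200 ≈ 0.895000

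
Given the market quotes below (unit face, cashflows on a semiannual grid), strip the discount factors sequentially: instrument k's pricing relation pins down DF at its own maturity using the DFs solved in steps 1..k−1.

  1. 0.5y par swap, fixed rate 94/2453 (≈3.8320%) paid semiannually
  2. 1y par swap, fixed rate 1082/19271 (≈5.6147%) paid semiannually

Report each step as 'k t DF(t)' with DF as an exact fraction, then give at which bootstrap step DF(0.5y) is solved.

1 1/2 2453/2500
2 1 9459/10000
DF(0.5y) is solved at step 1

step 1 [0.5y] swap r/2=47/2453: DF=(1 − 47/2453·(0))/(1+47/2453) = 2453/2500 ≈ 0.981200
step 2 [1y] swap r/2=541/19271: DF=(1 − 541/19271·(0.981200))/(1+541/19271) = 9459/10000 ≈ 0.945900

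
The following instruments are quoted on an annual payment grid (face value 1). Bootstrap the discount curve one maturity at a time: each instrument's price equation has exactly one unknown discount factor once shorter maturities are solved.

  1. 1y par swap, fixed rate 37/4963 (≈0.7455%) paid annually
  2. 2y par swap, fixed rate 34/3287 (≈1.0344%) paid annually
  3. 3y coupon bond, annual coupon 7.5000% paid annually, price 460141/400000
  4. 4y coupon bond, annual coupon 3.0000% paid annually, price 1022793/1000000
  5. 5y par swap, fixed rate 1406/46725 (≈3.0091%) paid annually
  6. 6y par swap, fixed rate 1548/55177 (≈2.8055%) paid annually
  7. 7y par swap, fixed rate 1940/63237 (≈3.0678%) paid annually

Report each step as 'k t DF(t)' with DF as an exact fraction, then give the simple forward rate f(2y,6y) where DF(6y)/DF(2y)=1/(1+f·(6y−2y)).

1 1 4963/5000
2 2 2449/2500
3 3 373/400
4 4 2271/2500
5 5 4297/5000
6 6 2113/2500
7 7 403/500
f(2y,6y) = ((2449/2500)/(2113/2500) − 1)/(4) = 84/2113 ≈ 3.9754%

step 1 [1y] swap r/1=37/4963: DF=(1 − 37/4963·(0))/(1+37/4963) = 4963/5000 ≈ 0.992600
step 2 [2y] swap r/1=34/3287: DF=(1 − 34/3287·(0.992600))/(1+34/3287) = 2449/2500 ≈ 0.979600
step 3 [3y] bond c/1=3/40: DF=(460141/400000 − 3/40·(0.992600+0.979600))/(1+3/40) = 373/400 ≈ 0.932500
step 4 [4y] bond c/1=3/100: DF=(1022793/1000000 − 3/100·(0.992600+0.979600+0.932500))/(1+3/100) = 2271/2500 ≈ 0.908400
step 5 [5y] swap r/1=1406/46725: DF=(1 − 1406/46725·(0.992600+0.979600+0.932500+0.908400))/(1+1406/46725) = 4297/5000 ≈ 0.859400
step 6 [6y] swap r/1=1548/55177: DF=(1 − 1548/55177·(0.992600+0.979600+0.932500+0.908400+0.859400))/(1+1548/55177) = 2113/2500 ≈ 0.845200
step 7 [7y] swap r/1=1940/63237: DF=(1 − 1940/63237·(0.992600+0.979600+0.932500+0.908400+0.859400+0.845200))/(1+1940/63237) = 403/500 ≈ 0.806000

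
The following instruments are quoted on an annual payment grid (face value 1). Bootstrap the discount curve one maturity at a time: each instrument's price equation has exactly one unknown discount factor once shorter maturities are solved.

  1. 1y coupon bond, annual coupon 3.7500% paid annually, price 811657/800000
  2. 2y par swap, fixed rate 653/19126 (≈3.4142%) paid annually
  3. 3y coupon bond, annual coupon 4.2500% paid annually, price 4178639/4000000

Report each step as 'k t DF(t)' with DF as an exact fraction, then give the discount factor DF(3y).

step 1 [1y] bond c/1=3/80: DF=(811657/800000 − 3/80·(0))/(1+3/80) = 9779/10000 ≈ 0.977900
step 2 [2y] swap r/1=653/19126: DF=(1 − 653/19126·(0.977900))/(1+653/19126) = 9347/10000 ≈ 0.934700
step 3 [3y] bond c/1=17/400: DF=(4178639/4000000 − 17/400·(0.977900+0.934700))/(1+17/400) = 9241/10000 ≈ 0.924100

1 1 9779/10000
2 2 9347/10000
3 3 9241/10000
DF(3y) = 9241/10000 ≈ 0.924100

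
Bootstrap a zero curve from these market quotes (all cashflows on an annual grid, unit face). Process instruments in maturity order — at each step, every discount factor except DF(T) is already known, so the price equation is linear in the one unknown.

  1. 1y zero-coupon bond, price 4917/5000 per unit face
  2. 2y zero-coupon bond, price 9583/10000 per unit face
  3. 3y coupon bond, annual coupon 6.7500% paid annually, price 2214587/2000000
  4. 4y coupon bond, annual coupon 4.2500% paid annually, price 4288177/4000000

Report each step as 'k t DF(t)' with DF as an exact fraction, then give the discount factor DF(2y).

step 1 [1y] zero: DF = P = 4917/5000 ≈ 0.983400
step 2 [2y] zero: DF = P = 9583/10000 ≈ 0.958300
step 3 [3y] bond c/1=27/400: DF=(2214587/2000000 − 27/400·(0.983400+0.958300))/(1+27/400) = 1829/2000 ≈ 0.914500
step 4 [4y] bond c/1=17/400: DF=(4288177/4000000 − 17/400·(0.983400+0.958300+0.914500))/(1+17/400) = 9119/10000 ≈ 0.911900

1 1 4917/5000
2 2 9583/10000
3 3 1829/2000
4 4 9119/10000
DF(2y) = 9583/10000 ≈ 0.958300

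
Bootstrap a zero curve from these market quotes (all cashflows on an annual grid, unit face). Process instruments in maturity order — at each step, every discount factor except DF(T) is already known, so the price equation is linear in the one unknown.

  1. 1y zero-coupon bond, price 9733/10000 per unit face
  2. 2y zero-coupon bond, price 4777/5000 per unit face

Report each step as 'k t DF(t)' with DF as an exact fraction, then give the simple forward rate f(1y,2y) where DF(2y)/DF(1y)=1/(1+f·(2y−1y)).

1 1 9733/10000
2 2 4777/5000
f(1y,2y) = ((9733/10000)/(4777/5000) − 1)/(1) = 179/9554 ≈ 1.8736%

step 1 [1y] zero: DF = P = 9733/10000 ≈ 0.973300
step 2 [2y] zero: DF = P = 4777/5000 ≈ 0.955400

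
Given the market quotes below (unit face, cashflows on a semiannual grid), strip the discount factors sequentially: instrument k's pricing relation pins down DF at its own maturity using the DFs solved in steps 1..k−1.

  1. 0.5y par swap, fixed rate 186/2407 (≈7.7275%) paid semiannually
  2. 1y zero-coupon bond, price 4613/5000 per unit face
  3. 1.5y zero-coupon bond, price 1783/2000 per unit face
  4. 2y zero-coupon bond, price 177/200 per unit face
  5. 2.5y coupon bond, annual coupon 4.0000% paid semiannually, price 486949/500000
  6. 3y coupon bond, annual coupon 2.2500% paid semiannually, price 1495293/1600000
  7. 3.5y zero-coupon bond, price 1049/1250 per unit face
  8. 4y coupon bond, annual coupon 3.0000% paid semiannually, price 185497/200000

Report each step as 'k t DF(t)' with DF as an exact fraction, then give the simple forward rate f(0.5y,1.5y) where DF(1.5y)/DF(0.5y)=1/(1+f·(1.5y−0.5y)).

1 1/2 2407/2500
2 1 4613/5000
3 3/2 1783/2000
4 2 177/200
5 5/2 883/1000
6 3 546/625
7 7/2 1049/1250
8 4 8213/10000
f(0.5y,1.5y) = ((2407/2500)/(1783/2000) − 1)/(1) = 713/8915 ≈ 7.9978%

step 1 [0.5y] swap r/2=93/2407: DF=(1 − 93/2407·(0))/(1+93/2407) = 2407/2500 ≈ 0.962800
step 2 [1y] zero: DF = P = 4613/5000 ≈ 0.922600
step 3 [1.5y] zero: DF = P = 1783/2000 ≈ 0.891500
step 4 [2y] zero: DF = P = 177/200 ≈ 0.885000
step 5 [2.5y] bond c/2=1/50: DF=(486949/500000 − 1/50·(0.962800+0.922600+0.891500+0.885000))/(1+1/50) = 883/1000 ≈ 0.883000
step 6 [3y] bond c/2=9/800: DF=(1495293/1600000 − 9/800·(0.962800+0.922600+0.891500+0.885000+0.883000))/(1+9/800) = 546/625 ≈ 0.873600
step 7 [3.5y] zero: DF = P = 1049/1250 ≈ 0.839200
step 8 [4y] bond c/2=3/200: DF=(185497/200000 − 3/200·(0.962800+0.922600+0.891500+0.885000+0.883000+0.873600+0.839200))/(1+3/200) = 8213/10000 ≈ 0.821300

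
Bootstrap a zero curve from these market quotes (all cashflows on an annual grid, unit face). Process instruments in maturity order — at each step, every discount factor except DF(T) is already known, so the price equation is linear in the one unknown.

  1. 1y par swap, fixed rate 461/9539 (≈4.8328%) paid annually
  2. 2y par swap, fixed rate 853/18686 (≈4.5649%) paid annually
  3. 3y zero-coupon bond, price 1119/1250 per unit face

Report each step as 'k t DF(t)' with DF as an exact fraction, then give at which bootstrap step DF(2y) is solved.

step 1 [1y] swap r/1=461/9539: DF=(1 − 461/9539·(0))/(1+461/9539) = 9539/10000 ≈ 0.953900
step 2 [2y] swap r/1=853/18686: DF=(1 − 853/18686·(0.953900))/(1+853/18686) = 9147/10000 ≈ 0.914700
step 3 [3y] zero: DF = P = 1119/1250 ≈ 0.895200

1 1 9539/10000
2 2 9147/10000
3 3 1119/1250
DF(2y) is solved at step 2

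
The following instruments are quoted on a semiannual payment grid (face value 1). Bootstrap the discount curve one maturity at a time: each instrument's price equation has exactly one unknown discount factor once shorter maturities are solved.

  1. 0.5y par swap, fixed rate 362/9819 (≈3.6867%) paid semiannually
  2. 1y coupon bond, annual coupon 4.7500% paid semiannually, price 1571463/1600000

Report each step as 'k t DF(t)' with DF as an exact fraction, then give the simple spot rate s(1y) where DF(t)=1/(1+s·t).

1 1/2 9819/10000
2 1 4683/5000
s(1y) = (1/(4683/5000) − 1)/(1) = 317/4683 ≈ 6.7692%

step 1 [0.5y] swap r/2=181/9819: DF=(1 − 181/9819·(0))/(1+181/9819) = 9819/10000 ≈ 0.981900
step 2 [1y] bond c/2=19/800: DF=(1571463/1600000 − 19/800·(0.981900))/(1+19/800) = 4683/5000 ≈ 0.936600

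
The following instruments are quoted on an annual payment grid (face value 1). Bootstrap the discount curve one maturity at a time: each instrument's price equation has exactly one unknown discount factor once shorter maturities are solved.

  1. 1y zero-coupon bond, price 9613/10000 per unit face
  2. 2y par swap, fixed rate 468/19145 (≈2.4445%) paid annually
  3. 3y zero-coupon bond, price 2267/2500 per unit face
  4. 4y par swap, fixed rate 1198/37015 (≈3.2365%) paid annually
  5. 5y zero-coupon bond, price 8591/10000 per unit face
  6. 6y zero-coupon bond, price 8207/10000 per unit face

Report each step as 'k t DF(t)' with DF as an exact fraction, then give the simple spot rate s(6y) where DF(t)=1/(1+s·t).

1 1 9613/10000
2 2 2383/2500
3 3 2267/2500
4 4 4401/5000
5 5 8591/10000
6 6 8207/10000
s(6y) = (1/(8207/10000) − 1)/(6) = 1793/49242 ≈ 3.6412%

step 1 [1y] zero: DF = P = 9613/10000 ≈ 0.961300
step 2 [2y] swap r/1=468/19145: DF=(1 − 468/19145·(0.961300))/(1+468/19145) = 2383/2500 ≈ 0.953200
step 3 [3y] zero: DF = P = 2267/2500 ≈ 0.906800
step 4 [4y] swap r/1=1198/37015: DF=(1 − 1198/37015·(0.961300+0.953200+0.906800))/(1+1198/37015) = 4401/5000 ≈ 0.880200
step 5 [5y] zero: DF = P = 8591/10000 ≈ 0.859100
step 6 [6y] zero: DF = P = 8207/10000 ≈ 0.820700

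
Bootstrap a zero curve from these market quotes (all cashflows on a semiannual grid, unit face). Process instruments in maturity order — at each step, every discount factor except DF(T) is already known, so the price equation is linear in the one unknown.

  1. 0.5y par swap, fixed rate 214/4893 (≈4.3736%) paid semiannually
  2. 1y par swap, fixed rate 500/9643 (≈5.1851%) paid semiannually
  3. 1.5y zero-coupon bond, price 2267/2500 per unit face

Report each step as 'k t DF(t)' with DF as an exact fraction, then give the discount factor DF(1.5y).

1 1/2 4893/5000
2 1 19/20
3 3/2 2267/2500
DF(1.5y) = 2267/2500 ≈ 0.906800

step 1 [0.5y] swap r/2=107/4893: DF=(1 − 107/4893·(0))/(1+107/4893) = 4893/5000 ≈ 0.978600
step 2 [1y] swap r/2=250/9643: DF=(1 − 250/9643·(0.978600))/(1+250/9643) = 19/20 ≈ 0.950000
step 3 [1.5y] zero: DF = P = 2267/2500 ≈ 0.906800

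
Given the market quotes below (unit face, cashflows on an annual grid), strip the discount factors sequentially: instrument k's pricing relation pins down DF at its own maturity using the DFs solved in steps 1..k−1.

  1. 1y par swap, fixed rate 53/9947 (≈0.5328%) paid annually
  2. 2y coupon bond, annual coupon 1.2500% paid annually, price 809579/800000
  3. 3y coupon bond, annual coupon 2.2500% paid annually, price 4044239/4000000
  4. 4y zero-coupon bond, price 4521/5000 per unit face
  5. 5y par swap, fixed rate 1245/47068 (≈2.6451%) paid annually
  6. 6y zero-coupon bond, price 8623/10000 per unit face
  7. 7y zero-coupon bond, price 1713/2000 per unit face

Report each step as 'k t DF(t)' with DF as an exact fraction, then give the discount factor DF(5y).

step 1 [1y] swap r/1=53/9947: DF=(1 − 53/9947·(0))/(1+53/9947) = 9947/10000 ≈ 0.994700
step 2 [2y] bond c/1=1/80: DF=(809579/800000 − 1/80·(0.994700))/(1+1/80) = 617/625 ≈ 0.987200
step 3 [3y] bond c/1=9/400: DF=(4044239/4000000 − 9/400·(0.994700+0.987200))/(1+9/400) = 2363/2500 ≈ 0.945200
step 4 [4y] zero: DF = P = 4521/5000 ≈ 0.904200
step 5 [5y] swap r/1=1245/47068: DF=(1 − 1245/47068·(0.994700+0.987200+0.945200+0.904200))/(1+1245/47068) = 1751/2000 ≈ 0.875500
step 6 [6y] zero: DF = P = 8623/10000 ≈ 0.862300
step 7 [7y] zero: DF = P = 1713/2000 ≈ 0.856500

1 1 9947/10000
2 2 617/625
3 3 2363/2500
4 4 4521/5000
5 5 1751/2000
6 6 8623/10000
7 7 1713/2000
DF(5y) = 1751/2000 ≈ 0.875500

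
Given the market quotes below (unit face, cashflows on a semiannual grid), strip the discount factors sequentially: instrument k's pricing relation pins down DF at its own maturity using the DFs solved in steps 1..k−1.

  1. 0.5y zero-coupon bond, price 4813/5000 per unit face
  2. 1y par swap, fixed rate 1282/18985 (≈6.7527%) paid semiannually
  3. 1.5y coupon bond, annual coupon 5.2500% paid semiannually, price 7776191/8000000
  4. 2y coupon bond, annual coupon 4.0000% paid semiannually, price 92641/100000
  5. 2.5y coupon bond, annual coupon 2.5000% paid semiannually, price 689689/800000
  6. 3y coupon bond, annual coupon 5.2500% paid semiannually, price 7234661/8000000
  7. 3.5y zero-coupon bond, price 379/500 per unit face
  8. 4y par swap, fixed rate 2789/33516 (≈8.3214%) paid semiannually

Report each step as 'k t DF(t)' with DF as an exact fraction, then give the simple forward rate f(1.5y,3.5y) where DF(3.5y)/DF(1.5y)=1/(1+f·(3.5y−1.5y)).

1 1/2 4813/5000
2 1 9359/10000
3 3/2 4493/5000
4 2 4267/5000
5 5/2 504/625
6 3 959/1250
7 7/2 379/500
8 4 7211/10000
f(1.5y,3.5y) = ((4493/5000)/(379/500) − 1)/(2) = 703/7580 ≈ 9.2744%

step 1 [0.5y] zero: DF = P = 4813/5000 ≈ 0.962600
step 2 [1y] swap r/2=641/18985: DF=(1 − 641/18985·(0.962600))/(1+641/18985) = 9359/10000 ≈ 0.935900
step 3 [1.5y] bond c/2=21/800: DF=(7776191/8000000 − 21/800·(0.962600+0.935900))/(1+21/800) = 4493/5000 ≈ 0.898600
step 4 [2y] bond c/2=1/50: DF=(92641/100000 − 1/50·(0.962600+0.935900+0.898600))/(1+1/50) = 4267/5000 ≈ 0.853400
step 5 [2.5y] bond c/2=1/80: DF=(689689/800000 − 1/80·(0.962600+0.935900+0.898600+0.853400))/(1+1/80) = 504/625 ≈ 0.806400
step 6 [3y] bond c/2=21/800: DF=(7234661/8000000 − 21/800·(0.962600+0.935900+0.898600+0.853400+0.806400))/(1+21/800) = 959/1250 ≈ 0.767200
step 7 [3.5y] zero: DF = P = 379/500 ≈ 0.758000
step 8 [4y] swap r/2=2789/67032: DF=(1 − 2789/67032·(0.962600+0.935900+0.898600+0.853400+0.806400+0.767200+0.758000))/(1+2789/67032) = 7211/10000 ≈ 0.721100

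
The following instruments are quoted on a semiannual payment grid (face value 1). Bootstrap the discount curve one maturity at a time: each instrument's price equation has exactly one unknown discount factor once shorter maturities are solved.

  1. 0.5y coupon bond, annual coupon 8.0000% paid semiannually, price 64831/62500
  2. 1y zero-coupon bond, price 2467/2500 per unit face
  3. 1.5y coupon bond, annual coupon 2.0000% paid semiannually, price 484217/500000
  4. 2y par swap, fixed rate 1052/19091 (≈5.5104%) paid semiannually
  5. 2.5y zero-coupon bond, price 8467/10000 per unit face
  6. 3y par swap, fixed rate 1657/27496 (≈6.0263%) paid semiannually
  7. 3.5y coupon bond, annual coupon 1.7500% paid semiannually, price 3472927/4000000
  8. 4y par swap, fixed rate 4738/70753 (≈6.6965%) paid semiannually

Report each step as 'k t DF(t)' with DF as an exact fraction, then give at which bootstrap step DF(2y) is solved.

step 1 [0.5y] bond c/2=1/25: DF=(64831/62500 − 1/25·(0))/(1+1/25) = 4987/5000 ≈ 0.997400
step 2 [1y] zero: DF = P = 2467/2500 ≈ 0.986800
step 3 [1.5y] bond c/2=1/100: DF=(484217/500000 − 1/100·(0.997400+0.986800))/(1+1/100) = 587/625 ≈ 0.939200
step 4 [2y] swap r/2=526/19091: DF=(1 − 526/19091·(0.997400+0.986800+0.939200))/(1+526/19091) = 2237/2500 ≈ 0.894800
step 5 [2.5y] zero: DF = P = 8467/10000 ≈ 0.846700
step 6 [3y] swap r/2=1657/54992: DF=(1 − 1657/54992·(0.997400+0.986800+0.939200+0.894800+0.846700))/(1+1657/54992) = 8343/10000 ≈ 0.834300
step 7 [3.5y] bond c/2=7/800: DF=(3472927/4000000 − 7/800·(0.997400+0.986800+0.939200+0.894800+0.846700+0.834300))/(1+7/800) = 813/1000 ≈ 0.813000
step 8 [4y] swap r/2=2369/70753: DF=(1 − 2369/70753·(0.997400+0.986800+0.939200+0.894800+0.846700+0.834300+0.813000))/(1+2369/70753) = 7631/10000 ≈ 0.763100

1 1/2 4987/5000
2 1 2467/2500
3 3/2 587/625
4 2 2237/2500
5 5/2 8467/10000
6 3 8343/10000
7 7/2 813/1000
8 4 7631/10000
DF(2y) is solved at step 4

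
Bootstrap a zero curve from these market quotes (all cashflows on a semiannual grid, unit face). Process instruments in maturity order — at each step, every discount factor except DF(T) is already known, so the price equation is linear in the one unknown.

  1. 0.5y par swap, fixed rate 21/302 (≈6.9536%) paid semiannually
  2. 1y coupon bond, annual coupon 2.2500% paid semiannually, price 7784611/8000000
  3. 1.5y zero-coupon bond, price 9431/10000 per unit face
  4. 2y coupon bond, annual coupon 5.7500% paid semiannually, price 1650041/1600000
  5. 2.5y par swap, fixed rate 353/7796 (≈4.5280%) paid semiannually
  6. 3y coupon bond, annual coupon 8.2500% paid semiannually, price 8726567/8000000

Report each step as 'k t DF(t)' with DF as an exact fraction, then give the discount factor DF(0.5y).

1 1/2 604/625
2 1 1903/2000
3 3/2 9431/10000
4 2 369/400
5 5/2 8941/10000
6 3 8623/10000
DF(0.5y) = 604/625 ≈ 0.966400

step 1 [0.5y] swap r/2=21/604: DF=(1 − 21/604·(0))/(1+21/604) = 604/625 ≈ 0.966400
step 2 [1y] bond c/2=9/800: DF=(7784611/8000000 − 9/800·(0.966400))/(1+9/800) = 1903/2000 ≈ 0.951500
step 3 [1.5y] zero: DF = P = 9431/10000 ≈ 0.943100
step 4 [2y] bond c/2=23/800: DF=(1650041/1600000 − 23/800·(0.966400+0.951500+0.943100))/(1+23/800) = 369/400 ≈ 0.922500
step 5 [2.5y] swap r/2=353/15592: DF=(1 − 353/15592·(0.966400+0.951500+0.943100+0.922500))/(1+353/15592) = 8941/10000 ≈ 0.894100
step 6 [3y] bond c/2=33/800: DF=(8726567/8000000 − 33/800·(0.966400+0.951500+0.943100+0.922500+0.894100))/(1+33/800) = 8623/10000 ≈ 0.862300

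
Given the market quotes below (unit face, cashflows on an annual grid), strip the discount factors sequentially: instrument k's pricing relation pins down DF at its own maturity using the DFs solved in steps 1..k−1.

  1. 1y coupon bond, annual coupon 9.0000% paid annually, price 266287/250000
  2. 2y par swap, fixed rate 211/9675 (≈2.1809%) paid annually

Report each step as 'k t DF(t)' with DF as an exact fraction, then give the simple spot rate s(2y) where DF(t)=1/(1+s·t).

1 1 2443/2500
2 2 4789/5000
s(2y) = (1/(4789/5000) − 1)/(2) = 211/9578 ≈ 2.2030%

step 1 [1y] bond c/1=9/100: DF=(266287/250000 − 9/100·(0))/(1+9/100) = 2443/2500 ≈ 0.977200
step 2 [2y] swap r/1=211/9675: DF=(1 − 211/9675·(0.977200))/(1+211/9675) = 4789/5000 ≈ 0.957800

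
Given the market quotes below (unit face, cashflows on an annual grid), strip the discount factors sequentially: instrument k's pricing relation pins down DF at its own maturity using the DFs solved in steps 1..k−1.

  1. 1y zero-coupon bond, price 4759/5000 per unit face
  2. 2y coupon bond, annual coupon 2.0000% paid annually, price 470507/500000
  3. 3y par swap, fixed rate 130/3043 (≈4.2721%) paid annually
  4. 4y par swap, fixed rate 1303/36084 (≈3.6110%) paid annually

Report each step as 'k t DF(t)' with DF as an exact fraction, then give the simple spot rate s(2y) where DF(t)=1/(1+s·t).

1 1 4759/5000
2 2 9039/10000
3 3 883/1000
4 4 8697/10000
s(2y) = (1/(9039/10000) − 1)/(2) = 961/18078 ≈ 5.3159%

step 1 [1y] zero: DF = P = 4759/5000 ≈ 0.951800
step 2 [2y] bond c/1=1/50: DF=(470507/500000 − 1/50·(0.951800))/(1+1/50) = 9039/10000 ≈ 0.903900
step 3 [3y] swap r/1=130/3043: DF=(1 − 130/3043·(0.951800+0.903900))/(1+130/3043) = 883/1000 ≈ 0.883000
step 4 [4y] swap r/1=1303/36084: DF=(1 − 1303/36084·(0.951800+0.903900+0.883000))/(1+1303/36084) = 8697/10000 ≈ 0.869700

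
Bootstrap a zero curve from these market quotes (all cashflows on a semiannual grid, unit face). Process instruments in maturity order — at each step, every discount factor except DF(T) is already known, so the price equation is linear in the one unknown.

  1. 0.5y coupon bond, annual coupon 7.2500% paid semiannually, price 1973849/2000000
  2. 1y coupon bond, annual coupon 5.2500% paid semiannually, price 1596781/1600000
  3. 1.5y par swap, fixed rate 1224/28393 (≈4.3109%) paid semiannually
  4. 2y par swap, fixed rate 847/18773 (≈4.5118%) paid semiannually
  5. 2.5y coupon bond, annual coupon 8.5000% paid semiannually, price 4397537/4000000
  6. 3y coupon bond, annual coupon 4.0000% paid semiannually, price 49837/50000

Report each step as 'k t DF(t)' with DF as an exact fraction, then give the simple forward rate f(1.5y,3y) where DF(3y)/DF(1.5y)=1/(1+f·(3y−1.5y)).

1 1/2 2381/2500
2 1 9481/10000
3 3/2 2347/2500
4 2 9153/10000
5 5/2 1803/2000
6 3 8859/10000
f(1.5y,3y) = ((2347/2500)/(8859/10000) − 1)/(3/2) = 1058/26577 ≈ 3.9809%

step 1 [0.5y] bond c/2=29/800: DF=(1973849/2000000 − 29/800·(0))/(1+29/800) = 2381/2500 ≈ 0.952400
step 2 [1y] bond c/2=21/800: DF=(1596781/1600000 − 21/800·(0.952400))/(1+21/800) = 9481/10000 ≈ 0.948100
step 3 [1.5y] swap r/2=612/28393: DF=(1 − 612/28393·(0.952400+0.948100))/(1+612/28393) = 2347/2500 ≈ 0.938800
step 4 [2y] swap r/2=847/37546: DF=(1 − 847/37546·(0.952400+0.948100+0.938800))/(1+847/37546) = 9153/10000 ≈ 0.915300
step 5 [2.5y] bond c/2=17/400: DF=(4397537/4000000 − 17/400·(0.952400+0.948100+0.938800+0.915300))/(1+17/400) = 1803/2000 ≈ 0.901500
step 6 [3y] bond c/2=1/50: DF=(49837/50000 − 1/50·(0.952400+0.948100+0.938800+0.915300+0.901500))/(1+1/50) = 8859/10000 ≈ 0.885900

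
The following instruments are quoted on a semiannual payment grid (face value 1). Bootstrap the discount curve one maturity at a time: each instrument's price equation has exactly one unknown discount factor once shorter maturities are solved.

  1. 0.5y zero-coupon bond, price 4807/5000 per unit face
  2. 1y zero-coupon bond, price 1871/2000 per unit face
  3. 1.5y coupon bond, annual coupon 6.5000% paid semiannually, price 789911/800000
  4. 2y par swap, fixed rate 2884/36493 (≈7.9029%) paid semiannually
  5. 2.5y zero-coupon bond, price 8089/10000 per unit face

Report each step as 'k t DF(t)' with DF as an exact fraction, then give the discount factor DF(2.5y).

step 1 [0.5y] zero: DF = P = 4807/5000 ≈ 0.961400
step 2 [1y] zero: DF = P = 1871/2000 ≈ 0.935500
step 3 [1.5y] bond c/2=13/400: DF=(789911/800000 − 13/400·(0.961400+0.935500))/(1+13/400) = 4483/5000 ≈ 0.896600
step 4 [2y] swap r/2=1442/36493: DF=(1 − 1442/36493·(0.961400+0.935500+0.896600))/(1+1442/36493) = 4279/5000 ≈ 0.855800
step 5 [2.5y] zero: DF = P = 8089/10000 ≈ 0.808900

1 1/2 4807/5000
2 1 1871/2000
3 3/2 4483/5000
4 2 4279/5000
5 5/2 8089/10000
DF(2.5y) = 8089/10000 ≈ 0.808900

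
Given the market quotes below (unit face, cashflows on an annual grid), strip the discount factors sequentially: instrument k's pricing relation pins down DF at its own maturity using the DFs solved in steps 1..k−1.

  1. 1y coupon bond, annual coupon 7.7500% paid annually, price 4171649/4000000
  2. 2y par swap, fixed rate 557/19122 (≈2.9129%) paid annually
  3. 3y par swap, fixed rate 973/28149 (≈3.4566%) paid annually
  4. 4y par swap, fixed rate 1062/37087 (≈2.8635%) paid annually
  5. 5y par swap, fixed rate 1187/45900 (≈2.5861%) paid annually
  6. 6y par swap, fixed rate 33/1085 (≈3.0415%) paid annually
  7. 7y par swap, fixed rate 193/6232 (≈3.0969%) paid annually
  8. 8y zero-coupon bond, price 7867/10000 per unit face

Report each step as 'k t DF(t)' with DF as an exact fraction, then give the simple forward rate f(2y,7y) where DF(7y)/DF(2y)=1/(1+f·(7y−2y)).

step 1 [1y] bond c/1=31/400: DF=(4171649/4000000 − 31/400·(0))/(1+31/400) = 9679/10000 ≈ 0.967900
step 2 [2y] swap r/1=557/19122: DF=(1 − 557/19122·(0.967900))/(1+557/19122) = 9443/10000 ≈ 0.944300
step 3 [3y] swap r/1=973/28149: DF=(1 − 973/28149·(0.967900+0.944300))/(1+973/28149) = 9027/10000 ≈ 0.902700
step 4 [4y] swap r/1=1062/37087: DF=(1 − 1062/37087·(0.967900+0.944300+0.902700))/(1+1062/37087) = 4469/5000 ≈ 0.893800
step 5 [5y] swap r/1=1187/45900: DF=(1 − 1187/45900·(0.967900+0.944300+0.902700+0.893800))/(1+1187/45900) = 8813/10000 ≈ 0.881300
step 6 [6y] swap r/1=33/1085: DF=(1 − 33/1085·(0.967900+0.944300+0.902700+0.893800+0.881300))/(1+33/1085) = 167/200 ≈ 0.835000
step 7 [7y] swap r/1=193/6232: DF=(1 − 193/6232·(0.967900+0.944300+0.902700+0.893800+0.881300+0.835000))/(1+193/6232) = 807/1000 ≈ 0.807000
step 8 [8y] zero: DF = P = 7867/10000 ≈ 0.786700

1 1 9679/10000
2 2 9443/10000
3 3 9027/10000
4 4 4469/5000
5 5 8813/10000
6 6 167/200
7 7 807/1000
8 8 7867/10000
f(2y,7y) = ((9443/10000)/(807/1000) − 1)/(5) = 1373/40350 ≈ 3.4027%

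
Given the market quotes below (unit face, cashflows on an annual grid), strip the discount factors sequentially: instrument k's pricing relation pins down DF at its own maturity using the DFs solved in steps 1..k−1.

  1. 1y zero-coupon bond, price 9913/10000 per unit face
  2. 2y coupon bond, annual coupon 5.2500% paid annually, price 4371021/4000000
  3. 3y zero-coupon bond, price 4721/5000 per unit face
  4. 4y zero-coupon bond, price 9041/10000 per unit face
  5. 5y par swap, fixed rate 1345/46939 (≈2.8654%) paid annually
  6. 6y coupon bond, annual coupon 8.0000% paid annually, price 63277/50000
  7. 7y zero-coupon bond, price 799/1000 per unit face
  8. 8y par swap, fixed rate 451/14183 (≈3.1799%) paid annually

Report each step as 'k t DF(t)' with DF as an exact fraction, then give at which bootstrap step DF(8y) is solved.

1 1 9913/10000
2 2 618/625
3 3 4721/5000
4 4 9041/10000
5 5 1731/2000
6 6 8241/10000
7 7 799/1000
8 8 1549/2000
DF(8y) is solved at step 8

step 1 [1y] zero: DF = P = 9913/10000 ≈ 0.991300
step 2 [2y] bond c/1=21/400: DF=(4371021/4000000 − 21/400·(0.991300))/(1+21/400) = 618/625 ≈ 0.988800
step 3 [3y] zero: DF = P = 4721/5000 ≈ 0.944200
step 4 [4y] zero: DF = P = 9041/10000 ≈ 0.904100
step 5 [5y] swap r/1=1345/46939: DF=(1 − 1345/46939·(0.991300+0.988800+0.944200+0.904100))/(1+1345/46939) = 1731/2000 ≈ 0.865500
step 6 [6y] bond c/1=2/25: DF=(63277/50000 − 2/25·(0.991300+0.988800+0.944200+0.904100+0.865500))/(1+2/25) = 8241/10000 ≈ 0.824100
step 7 [7y] zero: DF = P = 799/1000 ≈ 0.799000
step 8 [8y] swap r/1=451/14183: DF=(1 − 451/14183·(0.991300+0.988800+0.944200+0.904100+0.865500+0.824100+0.799000))/(1+451/14183) = 1549/2000 ≈ 0.774500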